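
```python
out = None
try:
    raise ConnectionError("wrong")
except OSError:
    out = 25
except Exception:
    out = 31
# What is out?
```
25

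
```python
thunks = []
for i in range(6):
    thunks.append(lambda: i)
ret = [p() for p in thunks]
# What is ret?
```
[5, 5, 5, 5, 5, 5]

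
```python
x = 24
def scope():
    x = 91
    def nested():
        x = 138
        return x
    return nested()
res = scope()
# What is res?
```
138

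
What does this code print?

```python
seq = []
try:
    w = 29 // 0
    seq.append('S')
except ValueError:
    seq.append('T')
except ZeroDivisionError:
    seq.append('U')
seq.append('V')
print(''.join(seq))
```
UV

ZeroDivisionError is caught by its specific handler, not ValueError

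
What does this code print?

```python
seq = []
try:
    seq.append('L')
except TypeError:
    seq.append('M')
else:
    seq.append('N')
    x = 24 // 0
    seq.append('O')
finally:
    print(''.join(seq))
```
LN

Try succeeds, else appends 'N', ZeroDivisionError in else is uncaught, finally prints before exception propagates ('O' never appended)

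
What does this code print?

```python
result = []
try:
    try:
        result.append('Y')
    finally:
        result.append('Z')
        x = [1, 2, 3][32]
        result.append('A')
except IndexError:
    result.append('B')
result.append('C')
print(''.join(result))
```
YZBC

Exception in inner finally caught by outer except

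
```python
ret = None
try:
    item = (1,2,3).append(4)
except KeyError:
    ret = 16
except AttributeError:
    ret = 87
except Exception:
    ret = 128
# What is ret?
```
87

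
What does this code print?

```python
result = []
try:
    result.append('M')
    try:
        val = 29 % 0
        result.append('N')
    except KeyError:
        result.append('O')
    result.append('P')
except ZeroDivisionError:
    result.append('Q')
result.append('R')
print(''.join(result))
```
MQR

Inner handler doesn't match, propagates to outer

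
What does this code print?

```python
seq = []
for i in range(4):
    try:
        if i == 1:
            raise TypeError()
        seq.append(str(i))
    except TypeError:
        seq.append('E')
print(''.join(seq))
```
0E23

Exception on i=1 caught, loop continues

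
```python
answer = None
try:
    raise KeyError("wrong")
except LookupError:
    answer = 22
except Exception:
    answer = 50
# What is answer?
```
22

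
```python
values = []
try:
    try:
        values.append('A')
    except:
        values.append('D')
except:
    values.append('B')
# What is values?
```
['A']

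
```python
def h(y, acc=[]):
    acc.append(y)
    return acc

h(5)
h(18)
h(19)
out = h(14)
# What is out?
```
[5, 18, 19, 14]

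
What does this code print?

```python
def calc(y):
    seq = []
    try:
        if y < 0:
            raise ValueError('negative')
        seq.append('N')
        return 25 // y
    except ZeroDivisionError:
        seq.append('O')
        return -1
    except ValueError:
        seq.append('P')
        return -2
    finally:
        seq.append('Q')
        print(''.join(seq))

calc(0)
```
NOQ

y=0 causes ZeroDivisionError, caught, finally prints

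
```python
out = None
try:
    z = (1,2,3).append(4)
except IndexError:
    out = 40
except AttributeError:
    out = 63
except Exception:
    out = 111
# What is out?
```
63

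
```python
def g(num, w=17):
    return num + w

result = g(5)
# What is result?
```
22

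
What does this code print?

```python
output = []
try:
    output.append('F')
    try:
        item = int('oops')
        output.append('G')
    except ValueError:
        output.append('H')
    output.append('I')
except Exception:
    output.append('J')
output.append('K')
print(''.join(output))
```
FHIK

Inner exception caught by inner handler, outer continues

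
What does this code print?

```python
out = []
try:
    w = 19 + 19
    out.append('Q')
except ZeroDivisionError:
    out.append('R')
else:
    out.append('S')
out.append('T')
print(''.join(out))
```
QST

else block runs when no exception occurs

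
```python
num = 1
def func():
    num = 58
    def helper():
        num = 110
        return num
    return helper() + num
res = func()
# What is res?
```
168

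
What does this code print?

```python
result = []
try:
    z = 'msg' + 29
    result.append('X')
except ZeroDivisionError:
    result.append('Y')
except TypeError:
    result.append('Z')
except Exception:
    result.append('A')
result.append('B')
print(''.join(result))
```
ZB

TypeError matches before generic Exception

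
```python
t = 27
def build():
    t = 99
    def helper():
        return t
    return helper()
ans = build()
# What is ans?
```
99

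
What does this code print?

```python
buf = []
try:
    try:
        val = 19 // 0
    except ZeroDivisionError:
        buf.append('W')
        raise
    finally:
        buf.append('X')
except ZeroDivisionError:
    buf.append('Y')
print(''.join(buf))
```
WXY

finally runs before re-raised exception propagates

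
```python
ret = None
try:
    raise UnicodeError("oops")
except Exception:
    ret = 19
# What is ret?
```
19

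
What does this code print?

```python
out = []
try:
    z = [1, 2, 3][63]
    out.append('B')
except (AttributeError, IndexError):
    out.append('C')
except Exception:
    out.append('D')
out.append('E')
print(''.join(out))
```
CE

IndexError matches tuple containing it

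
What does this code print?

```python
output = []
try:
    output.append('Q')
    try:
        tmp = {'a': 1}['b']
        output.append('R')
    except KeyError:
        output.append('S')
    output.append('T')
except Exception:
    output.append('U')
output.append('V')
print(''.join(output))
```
QSTV

Inner exception caught by inner handler, outer continues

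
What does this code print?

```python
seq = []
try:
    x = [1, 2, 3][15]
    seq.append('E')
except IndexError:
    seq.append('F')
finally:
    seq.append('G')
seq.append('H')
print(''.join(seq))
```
FGH

finally always runs, even after exception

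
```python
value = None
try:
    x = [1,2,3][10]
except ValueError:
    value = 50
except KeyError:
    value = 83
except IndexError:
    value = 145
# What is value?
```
145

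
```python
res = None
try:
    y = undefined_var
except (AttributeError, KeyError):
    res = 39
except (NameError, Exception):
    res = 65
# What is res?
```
65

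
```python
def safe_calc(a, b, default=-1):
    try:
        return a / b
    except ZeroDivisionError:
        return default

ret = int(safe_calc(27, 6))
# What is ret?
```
4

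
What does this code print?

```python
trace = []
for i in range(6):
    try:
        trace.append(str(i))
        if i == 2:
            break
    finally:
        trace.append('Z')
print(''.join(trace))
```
0Z1Z2Z

finally runs even when breaking out of loop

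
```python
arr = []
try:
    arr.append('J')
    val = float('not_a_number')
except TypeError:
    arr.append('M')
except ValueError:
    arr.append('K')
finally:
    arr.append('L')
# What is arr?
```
['J', 'K', 'L']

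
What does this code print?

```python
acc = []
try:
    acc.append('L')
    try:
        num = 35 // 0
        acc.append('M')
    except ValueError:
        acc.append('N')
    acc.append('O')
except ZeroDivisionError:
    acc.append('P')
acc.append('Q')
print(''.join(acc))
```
LPQ

Inner handler doesn't match, propagates to outer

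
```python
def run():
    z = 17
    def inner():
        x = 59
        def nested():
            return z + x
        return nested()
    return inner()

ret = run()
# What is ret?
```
76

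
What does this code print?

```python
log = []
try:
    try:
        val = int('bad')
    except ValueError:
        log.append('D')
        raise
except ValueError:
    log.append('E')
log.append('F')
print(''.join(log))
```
DEF

raise without argument re-raises current exception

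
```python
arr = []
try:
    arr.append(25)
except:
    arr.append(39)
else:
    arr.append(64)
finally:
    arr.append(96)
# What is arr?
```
[25, 64, 96]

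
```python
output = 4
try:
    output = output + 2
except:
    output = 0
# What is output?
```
6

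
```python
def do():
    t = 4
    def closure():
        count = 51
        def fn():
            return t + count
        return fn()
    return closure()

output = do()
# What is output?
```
55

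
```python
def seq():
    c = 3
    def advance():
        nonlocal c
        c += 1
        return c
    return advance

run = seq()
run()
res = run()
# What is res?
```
5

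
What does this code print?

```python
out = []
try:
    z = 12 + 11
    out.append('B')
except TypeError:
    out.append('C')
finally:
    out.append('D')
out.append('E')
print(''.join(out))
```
BDE

finally runs after normal execution too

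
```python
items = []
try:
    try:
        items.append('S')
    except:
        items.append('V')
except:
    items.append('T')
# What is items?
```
['S']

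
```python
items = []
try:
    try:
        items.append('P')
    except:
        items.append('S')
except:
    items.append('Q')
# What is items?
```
['P']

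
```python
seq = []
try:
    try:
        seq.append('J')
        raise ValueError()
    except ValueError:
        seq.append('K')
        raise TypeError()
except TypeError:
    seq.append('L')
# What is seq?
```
['J', 'K', 'L']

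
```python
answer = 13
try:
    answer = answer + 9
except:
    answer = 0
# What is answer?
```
22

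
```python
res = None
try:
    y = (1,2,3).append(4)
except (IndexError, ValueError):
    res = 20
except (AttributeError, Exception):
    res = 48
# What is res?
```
48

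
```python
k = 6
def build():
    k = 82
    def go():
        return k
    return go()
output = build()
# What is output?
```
82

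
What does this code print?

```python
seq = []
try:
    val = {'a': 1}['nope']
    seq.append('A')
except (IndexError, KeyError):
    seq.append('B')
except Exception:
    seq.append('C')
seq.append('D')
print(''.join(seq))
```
BD

KeyError matches tuple containing it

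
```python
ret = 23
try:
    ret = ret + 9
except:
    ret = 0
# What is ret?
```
32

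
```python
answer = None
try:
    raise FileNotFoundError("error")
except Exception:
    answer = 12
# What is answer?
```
12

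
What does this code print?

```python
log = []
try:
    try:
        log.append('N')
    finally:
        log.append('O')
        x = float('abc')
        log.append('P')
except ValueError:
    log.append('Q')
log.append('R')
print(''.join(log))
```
NOQR

Exception in inner finally caught by outer except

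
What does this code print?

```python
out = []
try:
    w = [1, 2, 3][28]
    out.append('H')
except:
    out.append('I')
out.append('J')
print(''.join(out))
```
IJ

Exception raised in try, caught by bare except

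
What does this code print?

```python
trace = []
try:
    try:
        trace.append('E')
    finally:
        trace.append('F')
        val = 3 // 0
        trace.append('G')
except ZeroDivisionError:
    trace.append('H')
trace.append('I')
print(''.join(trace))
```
EFHI

Exception in inner finally caught by outer except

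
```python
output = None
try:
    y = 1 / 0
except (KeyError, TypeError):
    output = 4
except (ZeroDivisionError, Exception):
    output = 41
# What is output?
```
41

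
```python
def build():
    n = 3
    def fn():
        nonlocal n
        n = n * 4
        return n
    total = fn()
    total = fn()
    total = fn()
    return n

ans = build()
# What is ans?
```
192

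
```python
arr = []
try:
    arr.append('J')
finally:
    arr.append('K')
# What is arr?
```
['J', 'K']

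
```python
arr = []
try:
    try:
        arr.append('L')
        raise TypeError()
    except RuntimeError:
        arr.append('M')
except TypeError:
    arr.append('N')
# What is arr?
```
['L', 'N']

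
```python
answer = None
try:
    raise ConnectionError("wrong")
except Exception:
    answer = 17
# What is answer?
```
17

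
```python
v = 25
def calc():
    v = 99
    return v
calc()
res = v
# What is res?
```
25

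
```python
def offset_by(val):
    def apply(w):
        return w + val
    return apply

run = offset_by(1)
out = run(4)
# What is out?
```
5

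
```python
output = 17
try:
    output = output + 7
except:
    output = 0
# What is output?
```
24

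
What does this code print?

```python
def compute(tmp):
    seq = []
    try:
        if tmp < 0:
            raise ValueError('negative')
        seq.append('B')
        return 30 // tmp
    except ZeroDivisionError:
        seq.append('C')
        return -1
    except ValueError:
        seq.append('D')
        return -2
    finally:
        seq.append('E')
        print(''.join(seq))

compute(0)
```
BCE

tmp=0 causes ZeroDivisionError, caught, finally prints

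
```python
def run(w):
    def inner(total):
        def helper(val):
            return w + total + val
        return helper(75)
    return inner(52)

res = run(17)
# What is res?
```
144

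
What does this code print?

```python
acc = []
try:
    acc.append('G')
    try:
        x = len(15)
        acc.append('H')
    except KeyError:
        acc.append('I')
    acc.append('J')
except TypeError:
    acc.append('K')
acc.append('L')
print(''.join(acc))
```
GKL

Inner handler doesn't match, propagates to outer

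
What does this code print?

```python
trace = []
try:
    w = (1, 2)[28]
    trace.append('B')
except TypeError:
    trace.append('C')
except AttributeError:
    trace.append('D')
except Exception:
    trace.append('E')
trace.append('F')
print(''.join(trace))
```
EF

IndexError not specifically caught, falls to Exception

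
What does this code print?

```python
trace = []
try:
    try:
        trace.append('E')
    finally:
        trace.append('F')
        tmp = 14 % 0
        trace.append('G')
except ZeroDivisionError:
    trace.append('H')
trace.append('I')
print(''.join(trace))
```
EFHI

Exception in inner finally caught by outer except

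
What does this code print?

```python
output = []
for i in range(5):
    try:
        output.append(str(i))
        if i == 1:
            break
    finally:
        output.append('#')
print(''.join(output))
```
0#1#

finally runs even when breaking out of loop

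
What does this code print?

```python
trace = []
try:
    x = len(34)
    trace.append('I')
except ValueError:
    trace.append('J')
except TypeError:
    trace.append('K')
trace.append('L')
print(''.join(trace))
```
KL

TypeError is caught by its specific handler, not ValueError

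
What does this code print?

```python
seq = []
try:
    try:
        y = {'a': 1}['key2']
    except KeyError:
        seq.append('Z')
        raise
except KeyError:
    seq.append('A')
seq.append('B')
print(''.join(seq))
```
ZAB

raise without argument re-raises current exception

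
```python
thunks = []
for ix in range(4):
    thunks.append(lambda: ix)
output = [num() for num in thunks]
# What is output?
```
[3, 3, 3, 3]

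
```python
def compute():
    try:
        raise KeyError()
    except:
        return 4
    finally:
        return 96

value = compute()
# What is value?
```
96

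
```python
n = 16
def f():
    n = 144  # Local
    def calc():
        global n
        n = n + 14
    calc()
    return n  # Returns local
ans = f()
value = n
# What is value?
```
30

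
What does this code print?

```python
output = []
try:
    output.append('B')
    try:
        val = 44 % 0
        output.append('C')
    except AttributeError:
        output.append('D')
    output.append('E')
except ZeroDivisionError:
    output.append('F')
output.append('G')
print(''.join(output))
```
BFG

Inner handler doesn't match, propagates to outer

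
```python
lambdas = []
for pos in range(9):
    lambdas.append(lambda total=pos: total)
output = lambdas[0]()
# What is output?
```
0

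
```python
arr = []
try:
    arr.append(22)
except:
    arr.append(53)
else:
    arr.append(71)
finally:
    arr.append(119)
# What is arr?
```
[22, 71, 119]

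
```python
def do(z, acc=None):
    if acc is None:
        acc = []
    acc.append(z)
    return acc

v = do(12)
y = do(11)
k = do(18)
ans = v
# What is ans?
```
[12]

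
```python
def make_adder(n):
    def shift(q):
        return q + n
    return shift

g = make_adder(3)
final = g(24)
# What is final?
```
27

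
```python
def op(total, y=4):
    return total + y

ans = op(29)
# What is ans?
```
33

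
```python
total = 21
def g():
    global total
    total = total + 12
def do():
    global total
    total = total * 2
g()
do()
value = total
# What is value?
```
66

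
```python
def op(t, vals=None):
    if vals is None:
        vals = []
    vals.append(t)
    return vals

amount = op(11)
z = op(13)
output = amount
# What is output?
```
[11]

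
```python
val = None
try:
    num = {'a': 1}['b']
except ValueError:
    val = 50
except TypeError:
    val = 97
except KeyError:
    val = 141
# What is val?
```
141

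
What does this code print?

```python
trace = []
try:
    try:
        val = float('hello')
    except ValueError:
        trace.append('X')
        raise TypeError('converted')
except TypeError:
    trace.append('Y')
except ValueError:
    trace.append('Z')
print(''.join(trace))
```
XY

New TypeError raised, caught by outer TypeError handler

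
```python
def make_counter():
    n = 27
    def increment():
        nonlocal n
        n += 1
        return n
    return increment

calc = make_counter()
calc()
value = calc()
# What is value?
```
29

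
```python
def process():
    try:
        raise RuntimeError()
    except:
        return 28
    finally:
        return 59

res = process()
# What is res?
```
59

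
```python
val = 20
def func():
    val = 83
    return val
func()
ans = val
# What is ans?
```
20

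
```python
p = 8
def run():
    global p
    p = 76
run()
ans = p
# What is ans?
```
76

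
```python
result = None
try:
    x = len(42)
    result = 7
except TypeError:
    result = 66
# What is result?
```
66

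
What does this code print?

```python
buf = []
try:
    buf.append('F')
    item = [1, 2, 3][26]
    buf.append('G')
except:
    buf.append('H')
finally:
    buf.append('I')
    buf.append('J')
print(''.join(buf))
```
FHIJ

Code before exception runs, then except, then all of finally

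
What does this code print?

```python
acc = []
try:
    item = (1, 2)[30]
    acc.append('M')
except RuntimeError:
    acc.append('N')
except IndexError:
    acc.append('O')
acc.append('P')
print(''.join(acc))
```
OP

IndexError is caught by its specific handler, not RuntimeError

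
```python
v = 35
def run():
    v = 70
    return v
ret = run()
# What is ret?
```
70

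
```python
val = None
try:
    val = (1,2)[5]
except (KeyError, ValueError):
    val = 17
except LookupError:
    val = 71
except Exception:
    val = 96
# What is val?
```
71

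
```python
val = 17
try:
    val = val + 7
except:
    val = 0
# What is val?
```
24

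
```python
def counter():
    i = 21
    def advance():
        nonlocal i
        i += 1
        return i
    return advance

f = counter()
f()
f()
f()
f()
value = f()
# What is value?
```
26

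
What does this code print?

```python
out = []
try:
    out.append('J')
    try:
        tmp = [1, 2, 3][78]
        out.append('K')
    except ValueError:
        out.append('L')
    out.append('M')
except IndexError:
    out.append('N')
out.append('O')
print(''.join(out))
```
JNO

Inner handler doesn't match, propagates to outer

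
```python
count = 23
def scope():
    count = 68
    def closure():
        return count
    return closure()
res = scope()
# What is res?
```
68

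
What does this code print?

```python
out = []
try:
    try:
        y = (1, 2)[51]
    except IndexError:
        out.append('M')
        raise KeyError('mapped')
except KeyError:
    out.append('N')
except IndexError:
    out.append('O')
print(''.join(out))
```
MN

New KeyError raised, caught by outer KeyError handler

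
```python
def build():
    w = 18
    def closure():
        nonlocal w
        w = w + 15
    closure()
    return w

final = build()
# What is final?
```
33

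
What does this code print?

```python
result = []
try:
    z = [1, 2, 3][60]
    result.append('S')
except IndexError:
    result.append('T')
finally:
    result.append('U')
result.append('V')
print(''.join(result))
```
TUV

finally always runs, even after exception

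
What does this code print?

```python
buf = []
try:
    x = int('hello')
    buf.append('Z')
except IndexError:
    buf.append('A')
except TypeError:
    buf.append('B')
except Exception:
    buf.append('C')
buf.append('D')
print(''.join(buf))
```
CD

ValueError not specifically caught, falls to Exception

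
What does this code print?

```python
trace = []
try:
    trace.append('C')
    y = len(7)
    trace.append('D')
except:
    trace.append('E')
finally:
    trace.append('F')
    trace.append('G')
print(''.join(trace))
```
CEFG

Code before exception runs, then except, then all of finally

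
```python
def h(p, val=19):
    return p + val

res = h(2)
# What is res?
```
21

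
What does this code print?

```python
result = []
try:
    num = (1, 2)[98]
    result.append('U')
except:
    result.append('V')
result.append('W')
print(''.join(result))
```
VW

Exception raised in try, caught by bare except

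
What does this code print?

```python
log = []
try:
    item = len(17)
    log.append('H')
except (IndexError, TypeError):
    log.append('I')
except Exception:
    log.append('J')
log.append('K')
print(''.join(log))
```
IK

TypeError matches tuple containing it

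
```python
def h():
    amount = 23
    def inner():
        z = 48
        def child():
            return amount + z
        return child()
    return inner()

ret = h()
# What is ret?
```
71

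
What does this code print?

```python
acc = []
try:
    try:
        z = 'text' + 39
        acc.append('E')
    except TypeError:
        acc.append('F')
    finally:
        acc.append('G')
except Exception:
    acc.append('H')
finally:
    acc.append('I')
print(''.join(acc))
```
FGI

Both finally blocks run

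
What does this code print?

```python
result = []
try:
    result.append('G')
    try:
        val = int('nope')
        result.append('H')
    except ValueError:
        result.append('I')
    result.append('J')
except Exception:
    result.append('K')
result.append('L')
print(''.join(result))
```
GIJL

Inner exception caught by inner handler, outer continues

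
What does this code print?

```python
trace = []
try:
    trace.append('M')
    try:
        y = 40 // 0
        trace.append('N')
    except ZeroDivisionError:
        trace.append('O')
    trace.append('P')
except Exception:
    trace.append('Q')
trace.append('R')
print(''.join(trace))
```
MOPR

Inner exception caught by inner handler, outer continues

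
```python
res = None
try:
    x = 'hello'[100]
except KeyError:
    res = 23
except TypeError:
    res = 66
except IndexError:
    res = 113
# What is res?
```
113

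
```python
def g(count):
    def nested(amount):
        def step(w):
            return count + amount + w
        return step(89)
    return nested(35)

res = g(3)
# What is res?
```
127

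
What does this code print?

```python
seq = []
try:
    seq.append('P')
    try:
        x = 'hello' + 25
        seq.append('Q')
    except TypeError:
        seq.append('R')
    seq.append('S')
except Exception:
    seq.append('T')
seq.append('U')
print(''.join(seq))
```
PRSU

Inner exception caught by inner handler, outer continues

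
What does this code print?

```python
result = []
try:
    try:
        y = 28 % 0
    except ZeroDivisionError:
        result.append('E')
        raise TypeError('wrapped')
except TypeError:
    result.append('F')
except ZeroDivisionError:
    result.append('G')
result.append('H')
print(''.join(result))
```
EFH

TypeError raised and caught, original ZeroDivisionError not re-raised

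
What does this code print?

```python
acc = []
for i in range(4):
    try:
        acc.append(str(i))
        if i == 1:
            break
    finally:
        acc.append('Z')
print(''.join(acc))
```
0Z1Z

finally runs even when breaking out of loop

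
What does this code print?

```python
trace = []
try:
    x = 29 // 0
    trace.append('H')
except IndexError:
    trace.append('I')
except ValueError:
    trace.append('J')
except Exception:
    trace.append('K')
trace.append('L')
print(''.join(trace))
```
KL

ZeroDivisionError not specifically caught, falls to Exception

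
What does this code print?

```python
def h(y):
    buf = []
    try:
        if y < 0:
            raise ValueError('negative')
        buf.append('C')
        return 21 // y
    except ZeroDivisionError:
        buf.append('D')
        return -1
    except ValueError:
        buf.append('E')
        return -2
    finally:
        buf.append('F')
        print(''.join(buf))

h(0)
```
CDF

y=0 causes ZeroDivisionError, caught, finally prints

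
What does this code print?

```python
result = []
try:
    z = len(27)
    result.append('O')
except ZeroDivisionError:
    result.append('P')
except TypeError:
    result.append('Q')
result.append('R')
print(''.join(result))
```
QR

TypeError is caught by its specific handler, not ZeroDivisionError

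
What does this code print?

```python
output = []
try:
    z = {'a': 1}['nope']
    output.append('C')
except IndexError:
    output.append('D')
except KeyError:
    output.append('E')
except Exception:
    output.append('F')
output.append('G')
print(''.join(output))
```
EG

KeyError matches before generic Exception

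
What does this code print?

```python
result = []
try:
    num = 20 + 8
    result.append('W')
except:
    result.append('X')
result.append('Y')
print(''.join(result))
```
WY

No exception, try block completes normally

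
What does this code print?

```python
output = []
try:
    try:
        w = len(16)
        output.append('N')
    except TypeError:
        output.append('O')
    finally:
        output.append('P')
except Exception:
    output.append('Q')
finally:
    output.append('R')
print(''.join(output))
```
OPR

Both finally blocks run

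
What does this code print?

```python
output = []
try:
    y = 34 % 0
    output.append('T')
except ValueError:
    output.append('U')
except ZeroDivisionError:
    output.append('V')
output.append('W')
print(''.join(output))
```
VW

ZeroDivisionError is caught by its specific handler, not ValueError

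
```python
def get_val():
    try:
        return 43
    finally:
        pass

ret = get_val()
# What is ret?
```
43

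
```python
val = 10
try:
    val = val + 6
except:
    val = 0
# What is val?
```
16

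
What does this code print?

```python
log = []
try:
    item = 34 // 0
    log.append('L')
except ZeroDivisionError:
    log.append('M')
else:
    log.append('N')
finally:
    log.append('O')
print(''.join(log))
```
MO

Exception: except runs, else skipped, finally runs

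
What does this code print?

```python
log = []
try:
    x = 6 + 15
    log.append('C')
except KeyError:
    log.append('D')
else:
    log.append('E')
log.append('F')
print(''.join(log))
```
CEF

else block runs when no exception occurs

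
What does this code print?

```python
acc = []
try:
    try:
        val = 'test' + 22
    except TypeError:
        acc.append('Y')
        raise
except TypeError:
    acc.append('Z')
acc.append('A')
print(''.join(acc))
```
YZA

raise without argument re-raises current exception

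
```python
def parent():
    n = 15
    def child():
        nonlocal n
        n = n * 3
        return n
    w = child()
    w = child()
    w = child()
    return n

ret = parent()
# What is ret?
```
405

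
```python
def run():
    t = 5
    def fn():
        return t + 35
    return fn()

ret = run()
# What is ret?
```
40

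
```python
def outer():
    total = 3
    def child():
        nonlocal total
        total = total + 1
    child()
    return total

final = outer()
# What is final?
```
4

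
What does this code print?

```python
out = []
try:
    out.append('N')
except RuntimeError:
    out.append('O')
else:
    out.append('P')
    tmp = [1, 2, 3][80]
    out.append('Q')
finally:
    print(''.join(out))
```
NP

Try succeeds, else appends 'P', IndexError in else is uncaught, finally prints before exception propagates ('Q' never appended)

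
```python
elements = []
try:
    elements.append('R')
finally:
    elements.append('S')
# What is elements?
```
['R', 'S']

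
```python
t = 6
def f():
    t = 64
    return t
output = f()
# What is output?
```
64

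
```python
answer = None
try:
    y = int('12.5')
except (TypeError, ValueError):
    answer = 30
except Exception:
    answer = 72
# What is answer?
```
30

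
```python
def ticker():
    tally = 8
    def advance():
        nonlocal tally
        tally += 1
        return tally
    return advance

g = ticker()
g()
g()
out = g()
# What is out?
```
11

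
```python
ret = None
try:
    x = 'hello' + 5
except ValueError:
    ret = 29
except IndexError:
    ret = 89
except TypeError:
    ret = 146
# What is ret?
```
146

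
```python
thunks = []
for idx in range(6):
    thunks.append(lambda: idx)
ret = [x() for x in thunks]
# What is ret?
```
[5, 5, 5, 5, 5, 5]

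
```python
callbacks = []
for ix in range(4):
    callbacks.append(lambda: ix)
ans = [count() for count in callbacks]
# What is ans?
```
[3, 3, 3, 3]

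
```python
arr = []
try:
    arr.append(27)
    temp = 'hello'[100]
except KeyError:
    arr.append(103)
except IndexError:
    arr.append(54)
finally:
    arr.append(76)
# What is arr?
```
[27, 54, 76]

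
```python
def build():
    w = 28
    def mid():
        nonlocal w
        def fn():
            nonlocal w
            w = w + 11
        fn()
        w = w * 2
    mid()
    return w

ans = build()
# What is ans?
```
78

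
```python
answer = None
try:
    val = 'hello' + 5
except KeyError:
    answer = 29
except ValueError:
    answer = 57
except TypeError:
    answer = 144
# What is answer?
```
144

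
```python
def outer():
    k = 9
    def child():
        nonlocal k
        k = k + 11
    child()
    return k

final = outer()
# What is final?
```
20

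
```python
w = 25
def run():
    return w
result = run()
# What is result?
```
25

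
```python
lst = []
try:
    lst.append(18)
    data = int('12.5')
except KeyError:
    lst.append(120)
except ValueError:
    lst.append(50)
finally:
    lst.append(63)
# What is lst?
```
[18, 50, 63]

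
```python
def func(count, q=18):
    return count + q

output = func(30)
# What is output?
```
48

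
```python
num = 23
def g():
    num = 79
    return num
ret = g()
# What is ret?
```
79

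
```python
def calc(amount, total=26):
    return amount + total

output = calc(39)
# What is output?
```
65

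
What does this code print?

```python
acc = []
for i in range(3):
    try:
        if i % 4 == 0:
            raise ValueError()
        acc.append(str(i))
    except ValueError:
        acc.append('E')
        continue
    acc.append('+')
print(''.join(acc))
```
E1+2+

continue in except skips rest of loop body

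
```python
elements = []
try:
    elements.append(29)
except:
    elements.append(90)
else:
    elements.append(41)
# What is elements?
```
[29, 41]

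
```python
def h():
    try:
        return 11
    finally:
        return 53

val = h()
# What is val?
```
53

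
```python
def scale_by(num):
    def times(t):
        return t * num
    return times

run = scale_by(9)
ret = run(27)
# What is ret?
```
243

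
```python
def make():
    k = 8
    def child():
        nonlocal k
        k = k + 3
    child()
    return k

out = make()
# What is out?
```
11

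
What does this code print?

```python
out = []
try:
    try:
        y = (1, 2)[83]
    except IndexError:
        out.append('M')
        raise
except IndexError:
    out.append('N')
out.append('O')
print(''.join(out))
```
MNO

raise without argument re-raises current exception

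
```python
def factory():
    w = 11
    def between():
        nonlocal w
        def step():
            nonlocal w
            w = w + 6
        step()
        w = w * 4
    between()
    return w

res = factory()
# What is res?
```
68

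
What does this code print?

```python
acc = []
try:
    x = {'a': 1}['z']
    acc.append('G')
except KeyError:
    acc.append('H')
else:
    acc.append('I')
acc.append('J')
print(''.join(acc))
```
HJ

else block skipped when exception is caught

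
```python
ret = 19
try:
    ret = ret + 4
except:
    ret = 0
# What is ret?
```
23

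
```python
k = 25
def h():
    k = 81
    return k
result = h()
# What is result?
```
81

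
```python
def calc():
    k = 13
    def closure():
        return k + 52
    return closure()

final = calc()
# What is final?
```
65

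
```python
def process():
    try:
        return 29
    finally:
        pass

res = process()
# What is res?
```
29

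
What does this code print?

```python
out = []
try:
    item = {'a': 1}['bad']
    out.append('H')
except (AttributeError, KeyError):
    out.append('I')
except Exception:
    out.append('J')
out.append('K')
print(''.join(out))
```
IK

KeyError matches tuple containing it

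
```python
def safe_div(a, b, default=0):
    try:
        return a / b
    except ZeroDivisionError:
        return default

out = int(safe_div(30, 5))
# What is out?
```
6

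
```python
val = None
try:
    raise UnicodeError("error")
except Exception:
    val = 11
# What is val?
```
11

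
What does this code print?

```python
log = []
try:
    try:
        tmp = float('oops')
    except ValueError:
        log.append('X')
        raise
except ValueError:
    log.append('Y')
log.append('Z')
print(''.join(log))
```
XYZ

raise without argument re-raises current exception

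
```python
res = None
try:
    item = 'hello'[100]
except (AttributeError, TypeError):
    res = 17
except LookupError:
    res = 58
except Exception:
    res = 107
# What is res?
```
58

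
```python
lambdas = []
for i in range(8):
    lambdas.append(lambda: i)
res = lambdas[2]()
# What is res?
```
7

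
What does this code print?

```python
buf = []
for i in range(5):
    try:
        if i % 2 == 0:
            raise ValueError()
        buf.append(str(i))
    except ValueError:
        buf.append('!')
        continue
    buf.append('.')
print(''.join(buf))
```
!1.!3.!

continue in except skips rest of loop body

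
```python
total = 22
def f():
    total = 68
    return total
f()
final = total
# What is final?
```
22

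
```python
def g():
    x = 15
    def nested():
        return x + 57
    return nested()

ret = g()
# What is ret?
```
72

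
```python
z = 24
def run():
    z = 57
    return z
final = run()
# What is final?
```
57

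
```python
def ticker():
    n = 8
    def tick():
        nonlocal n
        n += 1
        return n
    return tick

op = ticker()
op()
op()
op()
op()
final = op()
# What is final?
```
13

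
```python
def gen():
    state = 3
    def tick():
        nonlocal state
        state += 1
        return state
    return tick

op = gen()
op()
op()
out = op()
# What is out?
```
6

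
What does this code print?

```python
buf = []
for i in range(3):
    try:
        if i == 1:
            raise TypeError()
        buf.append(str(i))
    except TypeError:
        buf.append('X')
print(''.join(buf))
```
0X2

Exception on i=1 caught, loop continues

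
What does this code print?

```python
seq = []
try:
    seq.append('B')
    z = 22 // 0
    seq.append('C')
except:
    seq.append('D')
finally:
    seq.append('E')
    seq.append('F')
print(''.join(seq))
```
BDEF

Code before exception runs, then except, then all of finally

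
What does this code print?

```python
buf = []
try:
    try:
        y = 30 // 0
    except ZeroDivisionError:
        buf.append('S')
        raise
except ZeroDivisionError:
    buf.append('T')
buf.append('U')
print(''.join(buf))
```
STU

raise without argument re-raises current exception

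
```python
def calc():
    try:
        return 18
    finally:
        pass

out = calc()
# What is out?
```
18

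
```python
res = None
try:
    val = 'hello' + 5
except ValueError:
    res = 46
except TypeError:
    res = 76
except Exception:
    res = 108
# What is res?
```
76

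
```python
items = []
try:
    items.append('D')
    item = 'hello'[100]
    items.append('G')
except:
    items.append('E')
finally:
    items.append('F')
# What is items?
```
['D', 'E', 'F']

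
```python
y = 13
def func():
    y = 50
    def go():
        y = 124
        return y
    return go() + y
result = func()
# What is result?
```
174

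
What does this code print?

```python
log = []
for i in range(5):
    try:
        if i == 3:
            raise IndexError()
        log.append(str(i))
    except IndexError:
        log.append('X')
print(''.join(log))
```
012X4

Exception on i=3 caught, loop continues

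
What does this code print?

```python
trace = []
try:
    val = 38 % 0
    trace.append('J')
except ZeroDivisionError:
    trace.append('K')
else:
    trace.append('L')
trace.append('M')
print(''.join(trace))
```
KM

else block skipped when exception is caught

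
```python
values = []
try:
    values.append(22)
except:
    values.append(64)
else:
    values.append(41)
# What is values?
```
[22, 41]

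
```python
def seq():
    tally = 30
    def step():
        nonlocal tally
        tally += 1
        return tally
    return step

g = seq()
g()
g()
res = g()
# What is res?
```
33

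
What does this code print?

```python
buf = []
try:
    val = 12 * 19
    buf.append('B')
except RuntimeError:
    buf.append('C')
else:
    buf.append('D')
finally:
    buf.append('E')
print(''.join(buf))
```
BDE

else runs before finally when no exception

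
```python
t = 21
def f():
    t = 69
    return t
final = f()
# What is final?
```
69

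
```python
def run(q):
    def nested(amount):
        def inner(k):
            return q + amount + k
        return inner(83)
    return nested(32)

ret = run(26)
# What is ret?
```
141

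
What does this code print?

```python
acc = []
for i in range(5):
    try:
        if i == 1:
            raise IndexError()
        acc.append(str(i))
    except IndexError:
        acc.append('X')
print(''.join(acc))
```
0X234

Exception on i=1 caught, loop continues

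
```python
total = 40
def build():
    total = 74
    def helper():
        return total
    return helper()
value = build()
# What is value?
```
74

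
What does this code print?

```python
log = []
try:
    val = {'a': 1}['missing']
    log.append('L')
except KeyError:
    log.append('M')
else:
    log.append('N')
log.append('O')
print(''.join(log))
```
MO

else block skipped when exception is caught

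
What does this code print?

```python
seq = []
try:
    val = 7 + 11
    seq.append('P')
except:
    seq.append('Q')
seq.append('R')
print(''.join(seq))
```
PR

No exception, try block completes normally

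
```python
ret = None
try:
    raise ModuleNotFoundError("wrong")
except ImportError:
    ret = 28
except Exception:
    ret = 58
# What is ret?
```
28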